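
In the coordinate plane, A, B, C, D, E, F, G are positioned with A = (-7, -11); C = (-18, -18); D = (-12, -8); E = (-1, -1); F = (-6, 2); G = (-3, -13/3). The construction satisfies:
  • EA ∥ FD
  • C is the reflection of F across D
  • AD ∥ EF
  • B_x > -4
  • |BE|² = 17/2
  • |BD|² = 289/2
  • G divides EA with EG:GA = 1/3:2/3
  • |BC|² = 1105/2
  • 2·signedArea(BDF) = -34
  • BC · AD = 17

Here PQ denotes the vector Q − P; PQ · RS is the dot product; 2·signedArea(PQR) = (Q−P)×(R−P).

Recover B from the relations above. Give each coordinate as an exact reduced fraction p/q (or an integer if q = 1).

B = (-7/2, 1/2)

1. B_x = -7/2  [line -10·x + 6·y + -38 = 0 ∩ |BC|² = 1105/2]
2. B_y = 1/2  [line -10·x + 6·y + -38 = 0 ∩ |BC|² = 1105/2]
   → B = (-7/2, 1/2)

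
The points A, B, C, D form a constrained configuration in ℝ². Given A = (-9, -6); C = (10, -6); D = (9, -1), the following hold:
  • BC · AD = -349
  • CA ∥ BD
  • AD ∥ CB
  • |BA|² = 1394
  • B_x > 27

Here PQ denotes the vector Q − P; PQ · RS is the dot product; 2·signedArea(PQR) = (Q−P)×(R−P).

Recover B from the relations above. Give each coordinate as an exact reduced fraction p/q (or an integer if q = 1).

1. B_x = 28  [CA ∥ BD ∩ AD ∥ CB]
2. B_y = -1  [CA ∥ BD ∩ AD ∥ CB]
   → B = (28, -1)

B = (28, -1)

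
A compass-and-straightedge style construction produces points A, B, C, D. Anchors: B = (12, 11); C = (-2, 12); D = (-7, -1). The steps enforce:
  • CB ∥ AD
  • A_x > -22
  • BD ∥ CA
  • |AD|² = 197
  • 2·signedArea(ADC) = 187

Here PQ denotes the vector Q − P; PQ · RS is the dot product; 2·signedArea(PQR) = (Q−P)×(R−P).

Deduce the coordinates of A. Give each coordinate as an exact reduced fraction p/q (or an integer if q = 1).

1. A_x = -21  [CB ∥ AD ∩ BD ∥ CA]
2. A_y = 0  [CB ∥ AD ∩ BD ∥ CA]
   → A = (-21, 0)

A = (-21, 0)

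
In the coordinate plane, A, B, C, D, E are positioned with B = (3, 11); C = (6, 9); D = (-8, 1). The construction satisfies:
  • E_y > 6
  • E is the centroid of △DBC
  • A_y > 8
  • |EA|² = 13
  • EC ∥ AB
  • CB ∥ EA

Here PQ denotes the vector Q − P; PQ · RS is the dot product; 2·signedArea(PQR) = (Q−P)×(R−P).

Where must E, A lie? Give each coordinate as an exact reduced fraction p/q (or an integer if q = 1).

A = (-8/3, 9)
E = (1/3, 7)

1. E_x = 1/3  [E is the centroid of △DBC]
2. E_y = 7  [E is the centroid of △DBC]
   → E = (1/3, 7)
3. A_x = -8/3  [EC ∥ AB ∩ CB ∥ EA]
4. A_y = 9  [EC ∥ AB ∩ CB ∥ EA]
   → A = (-8/3, 9)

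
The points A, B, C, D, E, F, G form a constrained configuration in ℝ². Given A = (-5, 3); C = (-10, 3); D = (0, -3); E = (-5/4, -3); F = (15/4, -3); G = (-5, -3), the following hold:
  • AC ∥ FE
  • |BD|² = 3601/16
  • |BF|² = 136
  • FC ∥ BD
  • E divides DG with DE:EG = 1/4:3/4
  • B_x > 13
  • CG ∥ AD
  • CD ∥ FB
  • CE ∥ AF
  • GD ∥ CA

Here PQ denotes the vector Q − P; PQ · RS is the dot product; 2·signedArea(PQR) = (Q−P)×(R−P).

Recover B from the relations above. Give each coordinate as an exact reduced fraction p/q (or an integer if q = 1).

1. B_x = 55/4  [FC ∥ BD ∩ CD ∥ FB]
2. B_y = -9  [FC ∥ BD ∩ CD ∥ FB]
   → B = (55/4, -9)

B = (55/4, -9)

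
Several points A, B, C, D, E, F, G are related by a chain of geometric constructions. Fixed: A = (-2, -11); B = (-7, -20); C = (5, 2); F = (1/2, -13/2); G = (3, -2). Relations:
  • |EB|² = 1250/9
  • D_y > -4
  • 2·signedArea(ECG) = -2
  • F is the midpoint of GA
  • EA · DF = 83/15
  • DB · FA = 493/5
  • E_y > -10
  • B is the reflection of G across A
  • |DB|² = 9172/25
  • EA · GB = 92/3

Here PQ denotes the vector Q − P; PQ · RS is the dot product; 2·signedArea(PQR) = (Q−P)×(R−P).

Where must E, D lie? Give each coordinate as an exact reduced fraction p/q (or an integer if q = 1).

D = (11/5, -16/5)
E = (-4/3, -29/3)

1. E_x = -4/3  [EA · GB = 92/3 ∩ 2·signedArea(ECG) = -2]
2. E_y = -29/3  [EA · GB = 92/3 ∩ 2·signedArea(ECG) = -2]
   → E = (-4/3, -29/3)
3. D_x = 11/5  [DB · FA = 493/5 ∩ EA · DF = 83/15]
4. D_y = -16/5  [DB · FA = 493/5 ∩ EA · DF = 83/15]
   → D = (11/5, -16/5)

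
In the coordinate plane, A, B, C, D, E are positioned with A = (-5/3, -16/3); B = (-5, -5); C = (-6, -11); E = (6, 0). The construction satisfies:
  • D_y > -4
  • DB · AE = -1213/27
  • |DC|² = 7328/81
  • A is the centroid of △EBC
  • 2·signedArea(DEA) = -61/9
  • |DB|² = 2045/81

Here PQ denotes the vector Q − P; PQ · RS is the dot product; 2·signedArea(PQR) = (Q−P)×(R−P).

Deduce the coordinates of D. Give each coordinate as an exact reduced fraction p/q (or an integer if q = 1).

D = (-2/9, -31/9)

1. D_x = -2/9  [2·signedArea(DEA) = -61/9 ∩ DB · AE = -1213/27]
2. D_y = -31/9  [2·signedArea(DEA) = -61/9 ∩ DB · AE = -1213/27]
   → D = (-2/9, -31/9)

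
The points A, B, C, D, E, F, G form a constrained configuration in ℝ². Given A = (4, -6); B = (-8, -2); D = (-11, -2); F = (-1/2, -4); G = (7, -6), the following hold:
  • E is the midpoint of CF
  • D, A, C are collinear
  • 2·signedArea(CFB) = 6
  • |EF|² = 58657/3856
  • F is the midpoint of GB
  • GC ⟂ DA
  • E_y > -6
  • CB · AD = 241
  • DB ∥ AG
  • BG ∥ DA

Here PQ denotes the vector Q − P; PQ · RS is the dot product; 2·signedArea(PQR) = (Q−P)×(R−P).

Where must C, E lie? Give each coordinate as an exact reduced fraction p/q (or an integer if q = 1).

C = (1639/241, -1626/241)
E = (3037/964, -1295/241)

1. C_x = 1639/241  [D, A, C are collinear ∩ GC ⟂ DA]
2. C_y = -1626/241  [D, A, C are collinear ∩ GC ⟂ DA]
   → C = (1639/241, -1626/241)
3. E_x = 3037/964  [E is the midpoint of CF]
4. E_y = -1295/241  [E is the midpoint of CF]
   → E = (3037/964, -1295/241)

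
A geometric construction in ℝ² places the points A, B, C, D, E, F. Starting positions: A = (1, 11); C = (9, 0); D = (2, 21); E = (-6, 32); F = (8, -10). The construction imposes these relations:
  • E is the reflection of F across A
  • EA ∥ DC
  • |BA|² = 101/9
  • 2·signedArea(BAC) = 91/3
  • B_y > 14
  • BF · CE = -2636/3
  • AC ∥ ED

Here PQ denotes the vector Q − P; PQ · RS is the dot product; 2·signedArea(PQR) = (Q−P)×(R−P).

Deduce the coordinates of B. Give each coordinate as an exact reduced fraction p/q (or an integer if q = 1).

B = (4/3, 43/3)

1. B_x = 4/3  [2·signedArea(BAC) = 91/3 ∩ BF · CE = -2636/3]
2. B_y = 43/3  [2·signedArea(BAC) = 91/3 ∩ BF · CE = -2636/3]
   → B = (4/3, 43/3)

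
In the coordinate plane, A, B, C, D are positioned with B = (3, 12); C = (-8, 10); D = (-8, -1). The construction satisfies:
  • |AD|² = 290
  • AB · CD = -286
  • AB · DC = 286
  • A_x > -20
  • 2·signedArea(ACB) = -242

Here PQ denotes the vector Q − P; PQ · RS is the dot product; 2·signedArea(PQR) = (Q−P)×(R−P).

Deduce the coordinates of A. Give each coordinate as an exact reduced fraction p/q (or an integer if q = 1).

A = (-19, -14)

1. A_x = -19  [AB · DC = 286 ∩ 2·signedArea(ACB) = -242]
2. A_y = -14  [AB · DC = 286 ∩ 2·signedArea(ACB) = -242]
   → A = (-19, -14)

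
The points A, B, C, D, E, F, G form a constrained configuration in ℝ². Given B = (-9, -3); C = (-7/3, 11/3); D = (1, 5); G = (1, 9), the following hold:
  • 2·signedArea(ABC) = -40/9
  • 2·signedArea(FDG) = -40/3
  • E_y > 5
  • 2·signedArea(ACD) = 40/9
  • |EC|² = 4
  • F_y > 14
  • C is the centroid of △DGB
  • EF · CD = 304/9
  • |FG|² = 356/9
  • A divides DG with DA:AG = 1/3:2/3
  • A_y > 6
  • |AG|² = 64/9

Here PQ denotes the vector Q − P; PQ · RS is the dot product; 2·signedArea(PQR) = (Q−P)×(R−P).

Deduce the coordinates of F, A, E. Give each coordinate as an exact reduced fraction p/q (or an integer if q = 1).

A = (1, 19/3)
E = (-7/3, 17/3)
F = (13/3, 43/3)

1. F_x = 13/3  [2·signedArea(FDG) = -40/3]
2. F_y = 43/3  [|FG|² = 356/9]
   → F = (13/3, 43/3)
3. A_x = 1  [A divides DG with DA:AG = 1/3:2/3]
4. A_y = 19/3  [A divides DG with DA:AG = 1/3:2/3]
   → A = (1, 19/3)
5. E_x = -7/3  [line -10/3·x + -4/3·y + -2/9 = 0 ∩ |EC|² = 4]
6. E_y = 17/3  [line -10/3·x + -4/3·y + -2/9 = 0 ∩ |EC|² = 4]
   → E = (-7/3, 17/3)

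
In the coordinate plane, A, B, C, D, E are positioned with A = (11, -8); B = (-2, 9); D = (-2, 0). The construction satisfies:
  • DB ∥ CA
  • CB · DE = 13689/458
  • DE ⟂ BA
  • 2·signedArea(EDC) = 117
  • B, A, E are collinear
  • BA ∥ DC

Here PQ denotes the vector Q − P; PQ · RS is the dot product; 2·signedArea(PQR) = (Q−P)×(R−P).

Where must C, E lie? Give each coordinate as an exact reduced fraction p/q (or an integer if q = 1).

C = (11, -17)
E = (1073/458, 1521/458)

1. C_x = 11  [DB ∥ CA ∩ BA ∥ DC]
2. C_y = -17  [DB ∥ CA ∩ BA ∥ DC]
   → C = (11, -17)
3. E_x = 1073/458  [B, A, E are collinear ∩ DE ⟂ BA]
4. E_y = 1521/458  [B, A, E are collinear ∩ DE ⟂ BA]
   → E = (1073/458, 1521/458)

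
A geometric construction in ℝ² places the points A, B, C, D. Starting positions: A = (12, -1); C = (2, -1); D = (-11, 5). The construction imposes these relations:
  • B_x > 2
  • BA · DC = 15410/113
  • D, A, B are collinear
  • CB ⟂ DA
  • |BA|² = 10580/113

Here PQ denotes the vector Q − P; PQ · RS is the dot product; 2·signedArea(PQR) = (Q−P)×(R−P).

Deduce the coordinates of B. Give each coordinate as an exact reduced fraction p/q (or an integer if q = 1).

B = (298/113, 163/113)

1. B_x = 298/113  [D, A, B are collinear ∩ CB ⟂ DA]
2. B_y = 163/113  [D, A, B are collinear ∩ CB ⟂ DA]
   → B = (298/113, 163/113)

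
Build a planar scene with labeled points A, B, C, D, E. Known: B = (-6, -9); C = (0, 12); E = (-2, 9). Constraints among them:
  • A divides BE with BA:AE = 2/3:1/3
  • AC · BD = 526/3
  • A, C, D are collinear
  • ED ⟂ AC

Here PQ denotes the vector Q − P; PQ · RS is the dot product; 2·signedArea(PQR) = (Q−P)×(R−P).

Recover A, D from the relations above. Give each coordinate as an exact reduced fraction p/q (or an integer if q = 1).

A = (-10/3, 3)
D = (-1010/829, 7221/829)

1. A_x = -10/3  [A divides BE with BA:AE = 2/3:1/3]
2. A_y = 3  [A divides BE with BA:AE = 2/3:1/3]
   → A = (-10/3, 3)
3. D_x = -1010/829  [A, C, D are collinear ∩ ED ⟂ AC]
4. D_y = 7221/829  [A, C, D are collinear ∩ ED ⟂ AC]
   → D = (-1010/829, 7221/829)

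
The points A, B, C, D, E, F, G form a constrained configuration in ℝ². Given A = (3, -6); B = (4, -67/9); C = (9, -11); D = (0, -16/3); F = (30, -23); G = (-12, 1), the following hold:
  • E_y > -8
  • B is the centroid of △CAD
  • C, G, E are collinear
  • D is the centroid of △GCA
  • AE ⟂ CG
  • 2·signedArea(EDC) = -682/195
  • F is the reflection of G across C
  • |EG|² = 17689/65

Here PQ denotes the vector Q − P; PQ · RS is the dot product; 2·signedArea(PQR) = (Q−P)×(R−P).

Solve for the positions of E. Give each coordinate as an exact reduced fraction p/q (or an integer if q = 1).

1. E_x = 151/65  [C, G, E are collinear ∩ AE ⟂ CG]
2. E_y = -467/65  [C, G, E are collinear ∩ AE ⟂ CG]
   → E = (151/65, -467/65)

E = (151/65, -467/65)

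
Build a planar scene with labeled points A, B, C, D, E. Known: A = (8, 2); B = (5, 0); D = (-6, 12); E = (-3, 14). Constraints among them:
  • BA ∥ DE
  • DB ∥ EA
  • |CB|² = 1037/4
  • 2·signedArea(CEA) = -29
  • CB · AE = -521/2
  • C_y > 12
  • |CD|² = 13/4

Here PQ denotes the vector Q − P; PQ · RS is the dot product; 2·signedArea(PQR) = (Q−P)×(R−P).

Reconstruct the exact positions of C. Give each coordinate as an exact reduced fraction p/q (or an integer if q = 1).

1. C_x = -9/2  [2·signedArea(CEA) = -29 ∩ CB · AE = -521/2]
2. C_y = 13  [2·signedArea(CEA) = -29 ∩ CB · AE = -521/2]
   → C = (-9/2, 13)

C = (-9/2, 13)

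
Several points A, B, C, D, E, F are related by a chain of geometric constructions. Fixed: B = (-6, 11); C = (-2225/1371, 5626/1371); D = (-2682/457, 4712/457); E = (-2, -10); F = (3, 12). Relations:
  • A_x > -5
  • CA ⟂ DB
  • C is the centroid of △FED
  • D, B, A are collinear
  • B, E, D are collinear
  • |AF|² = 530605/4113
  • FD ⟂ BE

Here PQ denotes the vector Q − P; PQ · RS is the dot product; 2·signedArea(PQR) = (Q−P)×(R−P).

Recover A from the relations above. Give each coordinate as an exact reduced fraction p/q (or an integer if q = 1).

A = (-6278/1371, 1618/457)

1. A_x = -6278/1371  [D, B, A are collinear ∩ CA ⟂ DB]
2. A_y = 1618/457  [D, B, A are collinear ∩ CA ⟂ DB]
   → A = (-6278/1371, 1618/457)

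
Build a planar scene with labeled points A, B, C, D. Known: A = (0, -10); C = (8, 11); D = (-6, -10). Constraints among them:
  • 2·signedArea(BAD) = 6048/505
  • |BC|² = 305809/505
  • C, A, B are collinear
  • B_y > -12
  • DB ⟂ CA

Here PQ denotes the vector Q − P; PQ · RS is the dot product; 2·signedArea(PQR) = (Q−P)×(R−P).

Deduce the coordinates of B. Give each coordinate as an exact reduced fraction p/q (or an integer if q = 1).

1. B_x = -384/505  [C, A, B are collinear ∩ DB ⟂ CA]
2. B_y = -6058/505  [C, A, B are collinear ∩ DB ⟂ CA]
   → B = (-384/505, -6058/505)

B = (-384/505, -6058/505)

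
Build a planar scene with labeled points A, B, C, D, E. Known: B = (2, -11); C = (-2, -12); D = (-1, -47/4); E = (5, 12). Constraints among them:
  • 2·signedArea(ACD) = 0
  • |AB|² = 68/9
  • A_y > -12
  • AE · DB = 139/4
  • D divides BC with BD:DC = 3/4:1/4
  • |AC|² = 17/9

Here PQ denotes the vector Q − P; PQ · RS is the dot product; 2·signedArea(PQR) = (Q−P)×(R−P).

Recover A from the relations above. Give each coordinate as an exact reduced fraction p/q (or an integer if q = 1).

1. A_x = -2/3  [2·signedArea(ACD) = 0 ∩ AE · DB = 139/4]
2. A_y = -35/3  [2·signedArea(ACD) = 0 ∩ AE · DB = 139/4]
   → A = (-2/3, -35/3)

A = (-2/3, -35/3)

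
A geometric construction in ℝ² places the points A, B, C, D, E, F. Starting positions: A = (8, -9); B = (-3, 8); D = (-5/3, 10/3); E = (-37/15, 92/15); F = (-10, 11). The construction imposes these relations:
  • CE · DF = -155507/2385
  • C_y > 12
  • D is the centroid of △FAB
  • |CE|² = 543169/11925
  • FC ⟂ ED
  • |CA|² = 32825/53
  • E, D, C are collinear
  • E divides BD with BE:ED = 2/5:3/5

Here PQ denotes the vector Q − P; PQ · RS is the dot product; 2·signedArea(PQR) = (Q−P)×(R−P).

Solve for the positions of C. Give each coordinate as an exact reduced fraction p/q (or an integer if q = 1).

C = (-229/53, 669/53)

1. C_x = -229/53  [E, D, C are collinear ∩ FC ⟂ ED]
2. C_y = 669/53  [E, D, C are collinear ∩ FC ⟂ ED]
   → C = (-229/53, 669/53)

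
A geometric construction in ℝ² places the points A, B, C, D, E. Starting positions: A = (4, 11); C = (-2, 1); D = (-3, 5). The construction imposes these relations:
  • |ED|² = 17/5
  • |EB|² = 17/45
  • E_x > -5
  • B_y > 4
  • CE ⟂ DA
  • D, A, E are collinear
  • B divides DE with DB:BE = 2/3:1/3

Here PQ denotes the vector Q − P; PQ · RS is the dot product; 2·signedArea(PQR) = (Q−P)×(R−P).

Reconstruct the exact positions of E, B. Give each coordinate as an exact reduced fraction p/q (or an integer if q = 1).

B = (-59/15, 21/5)
E = (-22/5, 19/5)

1. E_x = -22/5  [D, A, E are collinear ∩ CE ⟂ DA]
2. E_y = 19/5  [D, A, E are collinear ∩ CE ⟂ DA]
   → E = (-22/5, 19/5)
3. B_x = -59/15  [B divides DE with DB:BE = 2/3:1/3]
4. B_y = 21/5  [B divides DE with DB:BE = 2/3:1/3]
   → B = (-59/15, 21/5)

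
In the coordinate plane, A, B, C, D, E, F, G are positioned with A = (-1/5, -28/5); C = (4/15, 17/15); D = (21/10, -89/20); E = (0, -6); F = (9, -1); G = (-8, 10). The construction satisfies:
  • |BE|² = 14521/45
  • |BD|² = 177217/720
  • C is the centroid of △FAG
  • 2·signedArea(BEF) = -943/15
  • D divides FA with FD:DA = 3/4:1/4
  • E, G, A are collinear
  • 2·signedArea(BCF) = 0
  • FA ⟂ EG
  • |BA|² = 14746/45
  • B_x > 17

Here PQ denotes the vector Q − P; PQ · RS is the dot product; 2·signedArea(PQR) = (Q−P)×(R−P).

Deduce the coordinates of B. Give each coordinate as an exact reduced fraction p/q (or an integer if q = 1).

B = (266/15, -47/15)

1. B_x = 266/15  [2·signedArea(BCF) = 0 ∩ 2·signedArea(BEF) = -943/15]
2. B_y = -47/15  [2·signedArea(BCF) = 0 ∩ 2·signedArea(BEF) = -943/15]
   → B = (266/15, -47/15)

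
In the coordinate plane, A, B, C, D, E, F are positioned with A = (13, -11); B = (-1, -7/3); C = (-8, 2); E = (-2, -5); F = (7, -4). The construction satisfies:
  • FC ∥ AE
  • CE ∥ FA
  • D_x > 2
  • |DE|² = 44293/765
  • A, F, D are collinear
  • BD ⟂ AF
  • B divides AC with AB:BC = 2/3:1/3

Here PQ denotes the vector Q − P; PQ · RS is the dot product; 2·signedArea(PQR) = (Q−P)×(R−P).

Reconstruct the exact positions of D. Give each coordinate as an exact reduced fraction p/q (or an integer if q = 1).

1. D_x = 237/85  [A, F, D are collinear ∩ BD ⟂ AF]
2. D_y = 233/255  [A, F, D are collinear ∩ BD ⟂ AF]
   → D = (237/85, 233/255)

D = (237/85, 233/255)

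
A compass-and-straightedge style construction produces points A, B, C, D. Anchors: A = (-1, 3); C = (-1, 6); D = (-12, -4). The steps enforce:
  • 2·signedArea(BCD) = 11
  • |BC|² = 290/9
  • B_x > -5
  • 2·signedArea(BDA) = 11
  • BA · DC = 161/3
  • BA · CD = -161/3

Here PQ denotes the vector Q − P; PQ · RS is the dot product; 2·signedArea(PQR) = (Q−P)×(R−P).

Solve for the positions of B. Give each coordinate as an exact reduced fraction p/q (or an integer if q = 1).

1. B_x = -14/3  [BA · CD = -161/3 ∩ 2·signedArea(BDA) = 11]
2. B_y = 5/3  [BA · CD = -161/3 ∩ 2·signedArea(BDA) = 11]
   → B = (-14/3, 5/3)

B = (-14/3, 5/3)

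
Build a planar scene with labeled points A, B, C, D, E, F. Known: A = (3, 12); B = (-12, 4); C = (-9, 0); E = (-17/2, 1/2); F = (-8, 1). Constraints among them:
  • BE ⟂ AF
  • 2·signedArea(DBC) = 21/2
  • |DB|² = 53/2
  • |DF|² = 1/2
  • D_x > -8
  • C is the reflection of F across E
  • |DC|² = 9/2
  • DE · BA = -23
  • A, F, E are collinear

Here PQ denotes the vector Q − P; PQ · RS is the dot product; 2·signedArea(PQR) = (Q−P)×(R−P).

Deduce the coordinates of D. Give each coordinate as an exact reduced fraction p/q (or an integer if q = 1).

1. D_x = -15/2  [2·signedArea(DBC) = 21/2 ∩ DE · BA = -23]
2. D_y = 3/2  [2·signedArea(DBC) = 21/2 ∩ DE · BA = -23]
   → D = (-15/2, 3/2)

D = (-15/2, 3/2)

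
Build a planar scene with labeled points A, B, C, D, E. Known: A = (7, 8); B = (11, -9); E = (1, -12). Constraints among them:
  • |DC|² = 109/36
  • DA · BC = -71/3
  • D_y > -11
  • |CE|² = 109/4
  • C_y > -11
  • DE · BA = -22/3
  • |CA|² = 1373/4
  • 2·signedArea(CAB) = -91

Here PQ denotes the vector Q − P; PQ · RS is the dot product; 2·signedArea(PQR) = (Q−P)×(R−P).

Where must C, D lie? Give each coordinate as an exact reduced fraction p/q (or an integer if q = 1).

1. C_x = 6  [line 17·x + 4·y + -60 = 0 ∩ |CE|² = 109/4]
2. C_y = -21/2  [line 17·x + 4·y + -60 = 0 ∩ |CE|² = 109/4]
   → C = (6, -21/2)
3. D_x = 23/3  [DA · BC = -71/3 ∩ DE · BA = -22/3]
4. D_y = -10  [DA · BC = -71/3 ∩ DE · BA = -22/3]
   → D = (23/3, -10)

C = (6, -21/2)
D = (23/3, -10)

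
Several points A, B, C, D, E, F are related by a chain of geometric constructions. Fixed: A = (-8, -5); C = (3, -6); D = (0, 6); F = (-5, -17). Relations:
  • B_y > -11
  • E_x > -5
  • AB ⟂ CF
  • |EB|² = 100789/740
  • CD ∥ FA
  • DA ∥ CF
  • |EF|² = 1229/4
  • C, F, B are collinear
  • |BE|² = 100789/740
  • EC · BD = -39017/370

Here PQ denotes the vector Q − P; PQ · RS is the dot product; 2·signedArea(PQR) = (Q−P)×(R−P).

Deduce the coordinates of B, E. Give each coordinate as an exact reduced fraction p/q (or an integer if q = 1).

B = (-61/185, -1957/185)
E = (-4, 1/2)

1. B_x = -61/185  [C, F, B are collinear ∩ AB ⟂ CF]
2. B_y = -1957/185  [C, F, B are collinear ∩ AB ⟂ CF]
   → B = (-61/185, -1957/185)
3. E_x = -4  [line -61/185·x + -3067/185·y + 2579/370 = 0 ∩ |EF|² = 1229/4]
4. E_y = 1/2  [line -61/185·x + -3067/185·y + 2579/370 = 0 ∩ |EF|² = 1229/4]
   → E = (-4, 1/2)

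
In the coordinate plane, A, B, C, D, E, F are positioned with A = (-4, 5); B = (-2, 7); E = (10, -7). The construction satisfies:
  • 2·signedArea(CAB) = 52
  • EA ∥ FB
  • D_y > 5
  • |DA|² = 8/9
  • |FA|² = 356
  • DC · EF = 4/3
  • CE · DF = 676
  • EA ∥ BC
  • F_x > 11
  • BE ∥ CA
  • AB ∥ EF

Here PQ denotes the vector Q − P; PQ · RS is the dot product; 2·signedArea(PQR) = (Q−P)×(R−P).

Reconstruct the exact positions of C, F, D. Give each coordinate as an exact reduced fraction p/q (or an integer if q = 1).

1. C_x = -16  [BE ∥ CA ∩ EA ∥ BC]
2. C_y = 19  [BE ∥ CA ∩ EA ∥ BC]
   → C = (-16, 19)
3. F_x = 12  [EA ∥ FB ∩ AB ∥ EF]
4. F_y = -5  [EA ∥ FB ∩ AB ∥ EF]
   → F = (12, -5)
5. D_x = -10/3  [DC · EF = 4/3 ∩ CE · DF = 676]
6. D_y = 17/3  [DC · EF = 4/3 ∩ CE · DF = 676]
   → D = (-10/3, 17/3)

C = (-16, 19)
D = (-10/3, 17/3)
F = (12, -5)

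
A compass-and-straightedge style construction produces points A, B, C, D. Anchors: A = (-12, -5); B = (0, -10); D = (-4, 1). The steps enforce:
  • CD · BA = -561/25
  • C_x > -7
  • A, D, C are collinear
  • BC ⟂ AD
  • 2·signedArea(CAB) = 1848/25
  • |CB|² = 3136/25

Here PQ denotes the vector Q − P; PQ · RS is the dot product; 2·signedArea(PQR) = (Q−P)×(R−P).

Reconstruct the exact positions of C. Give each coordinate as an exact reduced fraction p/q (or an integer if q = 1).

1. C_x = -168/25  [A, D, C are collinear ∩ BC ⟂ AD]
2. C_y = -26/25  [A, D, C are collinear ∩ BC ⟂ AD]
   → C = (-168/25, -26/25)

C = (-168/25, -26/25)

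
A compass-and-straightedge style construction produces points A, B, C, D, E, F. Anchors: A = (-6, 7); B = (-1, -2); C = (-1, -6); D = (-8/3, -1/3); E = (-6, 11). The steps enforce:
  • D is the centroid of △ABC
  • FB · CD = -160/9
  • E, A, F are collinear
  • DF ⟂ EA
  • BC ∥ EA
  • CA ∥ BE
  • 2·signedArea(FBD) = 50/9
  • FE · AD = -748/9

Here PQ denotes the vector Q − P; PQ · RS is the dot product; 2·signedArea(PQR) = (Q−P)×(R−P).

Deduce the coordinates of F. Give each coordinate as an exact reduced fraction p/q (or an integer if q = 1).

F = (-6, -1/3)

1. F_x = -6  [E, A, F are collinear ∩ DF ⟂ EA]
2. F_y = -1/3  [E, A, F are collinear ∩ DF ⟂ EA]
   → F = (-6, -1/3)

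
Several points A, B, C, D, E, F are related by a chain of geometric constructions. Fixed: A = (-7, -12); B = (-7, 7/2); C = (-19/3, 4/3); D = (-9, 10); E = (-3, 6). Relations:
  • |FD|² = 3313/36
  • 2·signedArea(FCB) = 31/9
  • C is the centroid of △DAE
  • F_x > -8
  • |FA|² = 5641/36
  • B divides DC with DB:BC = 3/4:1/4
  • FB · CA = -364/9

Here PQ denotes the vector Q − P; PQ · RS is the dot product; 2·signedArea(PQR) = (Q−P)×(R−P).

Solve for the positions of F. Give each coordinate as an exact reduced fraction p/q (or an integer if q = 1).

1. F_x = -23/3  [2·signedArea(FCB) = 31/9 ∩ FB · CA = -364/9]
2. F_y = 1/2  [2·signedArea(FCB) = 31/9 ∩ FB · CA = -364/9]
   → F = (-23/3, 1/2)

F = (-23/3, 1/2)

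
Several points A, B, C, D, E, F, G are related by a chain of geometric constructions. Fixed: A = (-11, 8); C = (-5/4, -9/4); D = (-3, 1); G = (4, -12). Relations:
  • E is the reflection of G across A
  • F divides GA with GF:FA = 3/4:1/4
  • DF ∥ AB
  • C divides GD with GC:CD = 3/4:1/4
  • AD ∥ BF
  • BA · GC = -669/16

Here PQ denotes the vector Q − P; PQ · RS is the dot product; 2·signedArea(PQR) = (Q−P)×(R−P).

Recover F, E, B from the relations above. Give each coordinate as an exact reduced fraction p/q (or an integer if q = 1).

1. F_x = -29/4  [F divides GA with GF:FA = 3/4:1/4]
2. F_y = 3  [F divides GA with GF:FA = 3/4:1/4]
   → F = (-29/4, 3)
3. E_x = -26  [E is the reflection of G across A]
4. E_y = 28  [E is the reflection of G across A]
   → E = (-26, 28)
5. B_x = -61/4  [AD ∥ BF ∩ DF ∥ AB]
6. B_y = 10  [AD ∥ BF ∩ DF ∥ AB]
   → B = (-61/4, 10)

B = (-61/4, 10)
E = (-26, 28)
F = (-29/4, 3)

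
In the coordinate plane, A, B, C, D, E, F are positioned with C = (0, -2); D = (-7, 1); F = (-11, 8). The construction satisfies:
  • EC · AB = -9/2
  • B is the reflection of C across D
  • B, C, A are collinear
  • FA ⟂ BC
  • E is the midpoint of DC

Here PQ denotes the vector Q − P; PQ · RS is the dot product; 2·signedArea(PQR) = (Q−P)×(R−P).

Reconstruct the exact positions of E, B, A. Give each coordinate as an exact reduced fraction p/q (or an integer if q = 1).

A = (-749/58, 205/58)
B = (-14, 4)
E = (-7/2, -1/2)

1. E_x = -7/2  [E is the midpoint of DC]
2. E_y = -1/2  [E is the midpoint of DC]
   → E = (-7/2, -1/2)
3. B_x = -14  [B is the reflection of C across D]
4. B_y = 4  [B is the reflection of C across D]
   → B = (-14, 4)
5. A_x = -749/58  [B, C, A are collinear ∩ FA ⟂ BC]
6. A_y = 205/58  [B, C, A are collinear ∩ FA ⟂ BC]
   → A = (-749/58, 205/58)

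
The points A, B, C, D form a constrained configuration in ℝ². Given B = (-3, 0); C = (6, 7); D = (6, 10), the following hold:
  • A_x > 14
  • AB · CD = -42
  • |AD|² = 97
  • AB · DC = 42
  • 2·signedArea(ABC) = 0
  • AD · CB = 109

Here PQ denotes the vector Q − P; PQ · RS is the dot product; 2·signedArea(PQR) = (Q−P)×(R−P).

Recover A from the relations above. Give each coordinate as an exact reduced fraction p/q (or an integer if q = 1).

A = (15, 14)

1. A_x = 15  [2·signedArea(ABC) = 0 ∩ AB · CD = -42]
2. A_y = 14  [2·signedArea(ABC) = 0 ∩ AB · CD = -42]
   → A = (15, 14)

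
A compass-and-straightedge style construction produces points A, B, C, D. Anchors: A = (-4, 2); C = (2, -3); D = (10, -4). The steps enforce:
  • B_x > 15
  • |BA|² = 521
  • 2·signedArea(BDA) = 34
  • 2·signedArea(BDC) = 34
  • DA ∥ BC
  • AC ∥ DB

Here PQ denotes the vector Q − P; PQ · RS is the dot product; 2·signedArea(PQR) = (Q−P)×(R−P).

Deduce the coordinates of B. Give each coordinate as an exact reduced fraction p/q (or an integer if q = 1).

1. B_x = 16  [DA ∥ BC ∩ AC ∥ DB]
2. B_y = -9  [DA ∥ BC ∩ AC ∥ DB]
   → B = (16, -9)

B = (16, -9)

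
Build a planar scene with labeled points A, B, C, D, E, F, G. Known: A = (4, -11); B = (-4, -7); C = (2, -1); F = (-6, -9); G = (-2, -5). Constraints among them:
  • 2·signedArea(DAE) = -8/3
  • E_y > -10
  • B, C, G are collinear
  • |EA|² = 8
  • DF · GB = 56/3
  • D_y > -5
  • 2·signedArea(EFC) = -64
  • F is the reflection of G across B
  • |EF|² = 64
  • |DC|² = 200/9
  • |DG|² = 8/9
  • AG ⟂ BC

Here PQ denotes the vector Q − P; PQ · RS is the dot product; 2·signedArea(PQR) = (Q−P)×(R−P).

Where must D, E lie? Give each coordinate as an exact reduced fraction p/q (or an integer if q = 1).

D = (-4/3, -13/3)
E = (2, -9)

1. D_x = -4/3  [line 2·x + 2·y + 34/3 = 0 ∩ |DG|² = 8/9]
2. D_y = -13/3  [line 2·x + 2·y + 34/3 = 0 ∩ |DG|² = 8/9]
   → D = (-4/3, -13/3)
3. E_x = 2  [2·signedArea(EFC) = -64 ∩ 2·signedArea(DAE) = -8/3]
4. E_y = -9  [2·signedArea(EFC) = -64 ∩ 2·signedArea(DAE) = -8/3]
   → E = (2, -9)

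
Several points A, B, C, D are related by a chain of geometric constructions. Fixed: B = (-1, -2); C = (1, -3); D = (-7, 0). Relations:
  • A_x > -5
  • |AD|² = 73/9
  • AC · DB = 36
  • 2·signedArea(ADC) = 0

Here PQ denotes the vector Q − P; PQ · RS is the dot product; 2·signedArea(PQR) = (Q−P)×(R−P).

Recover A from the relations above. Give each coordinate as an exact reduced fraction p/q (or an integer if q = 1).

A = (-13/3, -1)

1. A_x = -13/3  [2·signedArea(ADC) = 0 ∩ AC · DB = 36]
2. A_y = -1  [2·signedArea(ADC) = 0 ∩ AC · DB = 36]
   → A = (-13/3, -1)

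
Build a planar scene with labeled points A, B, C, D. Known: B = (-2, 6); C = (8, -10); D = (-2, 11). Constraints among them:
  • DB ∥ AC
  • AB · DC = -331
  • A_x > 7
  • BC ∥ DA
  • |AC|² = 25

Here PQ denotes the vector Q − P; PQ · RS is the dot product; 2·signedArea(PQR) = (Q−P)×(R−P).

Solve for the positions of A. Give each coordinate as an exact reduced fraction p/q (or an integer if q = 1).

1. A_x = 8  [DB ∥ AC ∩ BC ∥ DA]
2. A_y = -5  [DB ∥ AC ∩ BC ∥ DA]
   → A = (8, -5)

A = (8, -5)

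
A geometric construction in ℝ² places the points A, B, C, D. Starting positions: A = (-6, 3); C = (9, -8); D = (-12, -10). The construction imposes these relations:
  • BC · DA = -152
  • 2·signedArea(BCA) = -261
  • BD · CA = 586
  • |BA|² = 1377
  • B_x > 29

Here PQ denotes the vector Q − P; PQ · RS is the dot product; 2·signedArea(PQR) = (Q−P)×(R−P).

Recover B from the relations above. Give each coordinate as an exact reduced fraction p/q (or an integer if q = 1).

1. B_x = 30  [BD · CA = 586 ∩ BC · DA = -152]
2. B_y = -6  [BD · CA = 586 ∩ BC · DA = -152]
   → B = (30, -6)

B = (30, -6)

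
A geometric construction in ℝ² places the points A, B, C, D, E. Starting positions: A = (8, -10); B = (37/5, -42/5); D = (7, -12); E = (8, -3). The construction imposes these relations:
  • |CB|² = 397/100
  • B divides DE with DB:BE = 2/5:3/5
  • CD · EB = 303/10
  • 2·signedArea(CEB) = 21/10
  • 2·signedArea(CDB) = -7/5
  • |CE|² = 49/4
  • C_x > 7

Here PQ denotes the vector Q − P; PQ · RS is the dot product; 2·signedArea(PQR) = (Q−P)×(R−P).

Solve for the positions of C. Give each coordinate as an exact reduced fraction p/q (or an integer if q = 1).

1. C_x = 8  [2·signedArea(CDB) = -7/5 ∩ CD · EB = 303/10]
2. C_y = -13/2  [2·signedArea(CDB) = -7/5 ∩ CD · EB = 303/10]
   → C = (8, -13/2)

C = (8, -13/2)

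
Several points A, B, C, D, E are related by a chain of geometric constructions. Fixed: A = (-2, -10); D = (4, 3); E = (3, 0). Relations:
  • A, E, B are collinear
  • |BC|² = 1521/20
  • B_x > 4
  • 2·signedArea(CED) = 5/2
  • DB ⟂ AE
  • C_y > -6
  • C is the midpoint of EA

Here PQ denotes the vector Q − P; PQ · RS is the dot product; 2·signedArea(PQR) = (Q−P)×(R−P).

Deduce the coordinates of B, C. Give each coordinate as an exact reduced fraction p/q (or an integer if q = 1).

B = (22/5, 14/5)
C = (1/2, -5)

1. B_x = 22/5  [A, E, B are collinear ∩ DB ⟂ AE]
2. B_y = 14/5  [A, E, B are collinear ∩ DB ⟂ AE]
   → B = (22/5, 14/5)
3. C_x = 1/2  [C is the midpoint of EA]
4. C_y = -5  [C is the midpoint of EA]
   → C = (1/2, -5)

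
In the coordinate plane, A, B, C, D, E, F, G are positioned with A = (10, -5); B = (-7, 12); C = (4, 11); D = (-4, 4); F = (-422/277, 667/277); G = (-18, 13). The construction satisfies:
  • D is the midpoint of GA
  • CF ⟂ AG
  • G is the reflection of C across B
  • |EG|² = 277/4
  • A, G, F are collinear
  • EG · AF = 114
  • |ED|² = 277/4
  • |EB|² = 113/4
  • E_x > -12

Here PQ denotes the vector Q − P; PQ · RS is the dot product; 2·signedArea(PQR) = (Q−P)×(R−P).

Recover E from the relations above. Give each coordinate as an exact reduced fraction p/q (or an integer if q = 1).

1. E_x = -11  [line 3192/277·x + -2052/277·y + 52554/277 = 0 ∩ |EG|² = 277/4]
2. E_y = 17/2  [line 3192/277·x + -2052/277·y + 52554/277 = 0 ∩ |EG|² = 277/4]
   → E = (-11, 17/2)

E = (-11, 17/2)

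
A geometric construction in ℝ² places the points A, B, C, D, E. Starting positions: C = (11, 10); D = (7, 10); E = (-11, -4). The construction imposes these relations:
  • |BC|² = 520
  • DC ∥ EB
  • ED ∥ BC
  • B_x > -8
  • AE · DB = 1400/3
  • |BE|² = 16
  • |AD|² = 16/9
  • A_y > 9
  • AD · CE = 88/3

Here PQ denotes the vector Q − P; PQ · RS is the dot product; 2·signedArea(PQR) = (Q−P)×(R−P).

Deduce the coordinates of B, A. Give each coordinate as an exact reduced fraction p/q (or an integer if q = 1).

A = (25/3, 10)
B = (-7, -4)

1. B_x = -7  [ED ∥ BC ∩ DC ∥ EB]
2. B_y = -4  [ED ∥ BC ∩ DC ∥ EB]
   → B = (-7, -4)
3. A_x = 25/3  [AE · DB = 1400/3 ∩ AD · CE = 88/3]
4. A_y = 10  [AE · DB = 1400/3 ∩ AD · CE = 88/3]
   → A = (25/3, 10)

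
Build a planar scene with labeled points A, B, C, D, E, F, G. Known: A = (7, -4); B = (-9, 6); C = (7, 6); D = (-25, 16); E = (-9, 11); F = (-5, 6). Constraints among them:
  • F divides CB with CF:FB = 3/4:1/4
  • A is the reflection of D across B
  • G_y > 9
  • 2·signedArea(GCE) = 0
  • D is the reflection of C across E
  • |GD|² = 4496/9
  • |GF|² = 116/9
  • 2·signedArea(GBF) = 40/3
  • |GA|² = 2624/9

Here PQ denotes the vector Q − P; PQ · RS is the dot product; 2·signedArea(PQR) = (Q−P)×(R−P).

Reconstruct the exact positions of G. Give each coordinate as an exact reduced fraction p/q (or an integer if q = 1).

G = (-11/3, 28/3)

1. G_x = -11/3  [2·signedArea(GCE) = 0 ∩ 2·signedArea(GBF) = 40/3]
2. G_y = 28/3  [2·signedArea(GCE) = 0 ∩ 2·signedArea(GBF) = 40/3]
   → G = (-11/3, 28/3)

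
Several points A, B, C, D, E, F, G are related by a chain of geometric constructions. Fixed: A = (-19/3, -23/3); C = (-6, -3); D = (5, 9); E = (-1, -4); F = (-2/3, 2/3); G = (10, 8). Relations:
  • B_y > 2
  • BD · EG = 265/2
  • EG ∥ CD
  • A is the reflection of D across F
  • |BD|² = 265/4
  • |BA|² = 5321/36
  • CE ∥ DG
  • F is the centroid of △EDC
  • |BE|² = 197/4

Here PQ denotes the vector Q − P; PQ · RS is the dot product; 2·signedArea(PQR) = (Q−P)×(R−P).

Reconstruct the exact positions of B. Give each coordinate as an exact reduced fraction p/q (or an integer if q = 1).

1. B_x = -1/2  [line -11·x + -12·y + 61/2 = 0 ∩ |BD|² = 265/4]
2. B_y = 3  [line -11·x + -12·y + 61/2 = 0 ∩ |BD|² = 265/4]
   → B = (-1/2, 3)

B = (-1/2, 3)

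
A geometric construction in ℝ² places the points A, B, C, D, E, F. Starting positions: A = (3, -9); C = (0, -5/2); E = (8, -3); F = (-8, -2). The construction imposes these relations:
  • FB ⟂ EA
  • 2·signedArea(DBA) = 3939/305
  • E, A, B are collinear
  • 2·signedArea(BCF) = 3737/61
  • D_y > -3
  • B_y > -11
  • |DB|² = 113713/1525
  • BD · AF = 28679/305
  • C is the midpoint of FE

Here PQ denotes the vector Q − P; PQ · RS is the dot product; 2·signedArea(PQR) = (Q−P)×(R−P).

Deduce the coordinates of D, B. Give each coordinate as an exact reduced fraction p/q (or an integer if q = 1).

B = (118/61, -627/61)
D = (-8/5, -12/5)

1. B_x = 118/61  [E, A, B are collinear ∩ FB ⟂ EA]
2. B_y = -627/61  [E, A, B are collinear ∩ FB ⟂ EA]
   → B = (118/61, -627/61)
3. D_x = -8/5  [2·signedArea(DBA) = 3939/305 ∩ BD · AF = 28679/305]
4. D_y = -12/5  [2·signedArea(DBA) = 3939/305 ∩ BD · AF = 28679/305]
   → D = (-8/5, -12/5)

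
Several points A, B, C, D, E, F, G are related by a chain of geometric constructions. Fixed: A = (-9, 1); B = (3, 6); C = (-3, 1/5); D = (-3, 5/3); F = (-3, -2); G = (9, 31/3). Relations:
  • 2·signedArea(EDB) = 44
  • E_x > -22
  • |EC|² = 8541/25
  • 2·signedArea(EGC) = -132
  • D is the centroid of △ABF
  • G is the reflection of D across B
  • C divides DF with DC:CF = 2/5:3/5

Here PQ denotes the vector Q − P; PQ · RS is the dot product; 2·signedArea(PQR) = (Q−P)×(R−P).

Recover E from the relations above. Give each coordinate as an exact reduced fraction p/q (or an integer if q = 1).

E = (-21, -4)

1. E_x = -21  [2·signedArea(EDB) = 44 ∩ 2·signedArea(EGC) = -132]
2. E_y = -4  [2·signedArea(EDB) = 44 ∩ 2·signedArea(EGC) = -132]
   → E = (-21, -4)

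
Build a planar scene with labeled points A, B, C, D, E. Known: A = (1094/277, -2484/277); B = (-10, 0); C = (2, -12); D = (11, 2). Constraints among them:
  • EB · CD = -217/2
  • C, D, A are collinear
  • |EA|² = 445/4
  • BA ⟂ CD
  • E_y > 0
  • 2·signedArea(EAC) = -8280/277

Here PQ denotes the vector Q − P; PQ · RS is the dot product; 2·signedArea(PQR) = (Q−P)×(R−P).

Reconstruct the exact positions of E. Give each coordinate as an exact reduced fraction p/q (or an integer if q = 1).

1. E_x = 1/2  [2·signedArea(EAC) = -8280/277 ∩ EB · CD = -217/2]
2. E_y = 1  [2·signedArea(EAC) = -8280/277 ∩ EB · CD = -217/2]
   → E = (1/2, 1)

E = (1/2, 1)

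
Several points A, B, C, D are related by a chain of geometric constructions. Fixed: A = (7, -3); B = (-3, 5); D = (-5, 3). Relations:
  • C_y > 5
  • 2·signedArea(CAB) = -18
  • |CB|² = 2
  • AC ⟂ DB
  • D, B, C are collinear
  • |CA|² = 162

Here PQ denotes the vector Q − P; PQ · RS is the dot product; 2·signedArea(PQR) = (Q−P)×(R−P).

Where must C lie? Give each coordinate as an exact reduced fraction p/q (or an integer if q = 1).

C = (-2, 6)

1. C_x = -2  [D, B, C are collinear ∩ AC ⟂ DB]
2. C_y = 6  [D, B, C are collinear ∩ AC ⟂ DB]
   → C = (-2, 6)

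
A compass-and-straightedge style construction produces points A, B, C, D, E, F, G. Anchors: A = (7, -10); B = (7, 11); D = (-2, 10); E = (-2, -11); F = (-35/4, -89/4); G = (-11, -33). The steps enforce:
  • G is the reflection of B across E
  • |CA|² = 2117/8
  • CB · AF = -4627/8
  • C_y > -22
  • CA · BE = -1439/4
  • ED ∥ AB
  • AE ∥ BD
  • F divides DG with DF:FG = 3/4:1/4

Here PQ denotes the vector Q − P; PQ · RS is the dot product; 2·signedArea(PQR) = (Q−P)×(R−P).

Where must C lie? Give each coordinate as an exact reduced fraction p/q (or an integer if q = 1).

1. C_x = -17/4  [CB · AF = -4627/8 ∩ CA · BE = -1439/4]
2. C_y = -87/4  [CB · AF = -4627/8 ∩ CA · BE = -1439/4]
   → C = (-17/4, -87/4)

C = (-17/4, -87/4)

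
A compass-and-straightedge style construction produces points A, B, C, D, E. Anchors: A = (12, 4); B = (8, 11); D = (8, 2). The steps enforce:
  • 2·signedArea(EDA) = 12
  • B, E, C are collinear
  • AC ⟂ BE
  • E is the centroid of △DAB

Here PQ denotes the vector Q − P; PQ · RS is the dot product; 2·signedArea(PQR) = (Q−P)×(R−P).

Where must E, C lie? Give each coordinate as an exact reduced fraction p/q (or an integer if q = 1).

C = (168/17, 59/17)
E = (28/3, 17/3)

1. E_x = 28/3  [E is the centroid of △DAB]
2. E_y = 17/3  [E is the centroid of △DAB]
   → E = (28/3, 17/3)
3. C_x = 168/17  [B, E, C are collinear ∩ AC ⟂ BE]
4. C_y = 59/17  [B, E, C are collinear ∩ AC ⟂ BE]
   → C = (168/17, 59/17)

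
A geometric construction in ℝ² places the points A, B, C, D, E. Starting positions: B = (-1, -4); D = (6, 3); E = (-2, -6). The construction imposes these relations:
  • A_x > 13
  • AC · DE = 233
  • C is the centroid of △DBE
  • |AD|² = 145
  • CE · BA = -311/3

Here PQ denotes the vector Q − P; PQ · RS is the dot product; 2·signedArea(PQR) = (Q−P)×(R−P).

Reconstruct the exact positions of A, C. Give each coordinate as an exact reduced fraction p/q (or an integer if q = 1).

1. C_x = 1  [C is the centroid of △DBE]
2. C_y = -7/3  [C is the centroid of △DBE]
   → C = (1, -7/3)
3. A_x = 14  [AC · DE = 233 ∩ CE · BA = -311/3]
4. A_y = 12  [AC · DE = 233 ∩ CE · BA = -311/3]
   → A = (14, 12)

A = (14, 12)
C = (1, -7/3)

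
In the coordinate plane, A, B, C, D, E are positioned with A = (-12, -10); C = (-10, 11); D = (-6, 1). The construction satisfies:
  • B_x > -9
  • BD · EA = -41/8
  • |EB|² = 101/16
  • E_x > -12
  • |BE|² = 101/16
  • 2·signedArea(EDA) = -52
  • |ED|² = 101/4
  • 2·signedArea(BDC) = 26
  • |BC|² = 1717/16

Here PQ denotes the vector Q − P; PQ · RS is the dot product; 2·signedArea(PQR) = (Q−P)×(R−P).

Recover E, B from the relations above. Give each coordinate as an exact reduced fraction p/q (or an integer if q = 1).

1. B_x = -17/2  [line -10·x + -4·y + -82 = 0 ∩ |BC|² = 1717/16]
2. B_y = 3/4  [line -10·x + -4·y + -82 = 0 ∩ |BC|² = 1717/16]
   → B = (-17/2, 3/4)
3. E_x = -11  [2·signedArea(EDA) = -52 ∩ BD · EA = -41/8]
4. E_y = 1/2  [2·signedArea(EDA) = -52 ∩ BD · EA = -41/8]
   → E = (-11, 1/2)

B = (-17/2, 3/4)
E = (-11, 1/2)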